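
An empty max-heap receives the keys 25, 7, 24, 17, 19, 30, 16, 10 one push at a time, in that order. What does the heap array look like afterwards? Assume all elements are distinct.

Insert 25:
  append 25 at index 0 → [25] (no swap needed)
Insert 7:
  append 7 at index 1 → [25, 7] (no swap needed)
Insert 24:
  append 24 at index 2 → [25, 7, 24] (no swap needed)
Insert 17:
  append 17 at index 3 → [25, 7, 24, 17]
  17 > parent 7 at index 1, swap → [25, 17, 24, 7]
Insert 19:
  append 19 at index 4 → [25, 17, 24, 7, 19]
  19 > parent 17 at index 1, swap → [25, 19, 24, 7, 17]
Insert 30:
  append 30 at index 5 → [25, 19, 24, 7, 17, 30]
  30 > parent 24 at index 2, swap → [25, 19, 30, 7, 17, 24]
  30 > parent 25 at index 0, swap → [30, 19, 25, 7, 17, 24]
Insert 16:
  append 16 at index 6 → [30, 19, 25, 7, 17, 24, 16] (no swap needed)
Insert 10:
  append 10 at index 7 → [30, 19, 25, 7, 17, 24, 16, 10]
  10 > parent 7 at index 3, swap → [30, 19, 25, 10, 17, 24, 16, 7]

[30, 19, 25, 10, 17, 24, 16, 7]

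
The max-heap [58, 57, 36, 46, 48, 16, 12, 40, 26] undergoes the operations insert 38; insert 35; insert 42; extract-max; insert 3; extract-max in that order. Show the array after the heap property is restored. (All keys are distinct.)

insert 38:
  append 38 at index 9 → [58, 57, 36, 46, 48, 16, 12, 40, 26, 38] (no swap needed)
insert 35:
  append 35 at index 10 → [58, 57, 36, 46, 48, 16, 12, 40, 26, 38, 35] (no swap needed)
insert 42:
  append 42 at index 11 → [58, 57, 36, 46, 48, 16, 12, 40, 26, 38, 35, 42]
  42 > parent 16 at index 5, swap → [58, 57, 36, 46, 48, 42, 12, 40, 26, 38, 35, 16]
  42 > parent 36 at index 2, swap → [58, 57, 42, 46, 48, 36, 12, 40, 26, 38, 35, 16]
extract-max → returns 58:
  remove root 58; move last element 16 to root → [16, 57, 42, 46, 48, 36, 12, 40, 26, 38, 35]
  16 vs larger child 57 at index 1, swap → [57, 16, 42, 46, 48, 36, 12, 40, 26, 38, 35]
  16 vs larger child 48 at index 4, swap → [57, 48, 42, 46, 16, 36, 12, 40, 26, 38, 35]
  16 vs larger child 38 at index 9, swap → [57, 48, 42, 46, 38, 36, 12, 40, 26, 16, 35]
insert 3:
  append 3 at index 11 → [57, 48, 42, 46, 38, 36, 12, 40, 26, 16, 35, 3] (no swap needed)
extract-max → returns 57:
  remove root 57; move last element 3 to root → [3, 48, 42, 46, 38, 36, 12, 40, 26, 16, 35]
  3 vs larger child 48 at index 1, swap → [48, 3, 42, 46, 38, 36, 12, 40, 26, 16, 35]
  3 vs larger child 46 at index 3, swap → [48, 46, 42, 3, 38, 36, 12, 40, 26, 16, 35]
  3 vs larger child 40 at index 7, swap → [48, 46, 42, 40, 38, 36, 12, 3, 26, 16, 35]

[48, 46, 42, 40, 38, 36, 12, 3, 26, 16, 35]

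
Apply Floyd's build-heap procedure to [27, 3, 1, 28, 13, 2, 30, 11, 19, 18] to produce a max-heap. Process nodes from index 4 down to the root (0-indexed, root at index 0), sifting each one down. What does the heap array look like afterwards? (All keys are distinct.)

sift down from index 4:
  13 vs only child 18 at index 9, swap → [27, 3, 1, 28, 18, 2, 30, 11, 19, 13]
sift down from index 3: already satisfies heap property
sift down from index 2:
  1 vs larger child 30 at index 6, swap → [27, 3, 30, 28, 18, 2, 1, 11, 19, 13]
sift down from index 1:
  3 vs larger child 28 at index 3, swap → [27, 28, 30, 3, 18, 2, 1, 11, 19, 13]
  3 vs larger child 19 at index 8, swap → [27, 28, 30, 19, 18, 2, 1, 11, 3, 13]
sift down from index 0:
  27 vs larger child 30 at index 2, swap → [30, 28, 27, 19, 18, 2, 1, 11, 3, 13]

[30, 28, 27, 19, 18, 2, 1, 11, 3, 13]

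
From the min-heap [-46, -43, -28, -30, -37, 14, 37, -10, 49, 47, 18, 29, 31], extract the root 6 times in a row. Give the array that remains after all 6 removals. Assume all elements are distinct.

extract-min #1 returns -46:
  remove root -46; move last element 31 to root → [31, -43, -28, -30, -37, 14, 37, -10, 49, 47, 18, 29]
  31 vs smaller child -43 at index 1, swap → [-43, 31, -28, -30, -37, 14, 37, -10, 49, 47, 18, 29]
  31 vs smaller child -37 at index 4, swap → [-43, -37, -28, -30, 31, 14, 37, -10, 49, 47, 18, 29]
  31 vs smaller child 18 at index 10, swap → [-43, -37, -28, -30, 18, 14, 37, -10, 49, 47, 31, 29]
extract-min #2 returns -43:
  remove root -43; move last element 29 to root → [29, -37, -28, -30, 18, 14, 37, -10, 49, 47, 31]
  29 vs smaller child -37 at index 1, swap → [-37, 29, -28, -30, 18, 14, 37, -10, 49, 47, 31]
  29 vs smaller child -30 at index 3, swap → [-37, -30, -28, 29, 18, 14, 37, -10, 49, 47, 31]
  29 vs smaller child -10 at index 7, swap → [-37, -30, -28, -10, 18, 14, 37, 29, 49, 47, 31]
extract-min #3 returns -37:
  remove root -37; move last element 31 to root → [31, -30, -28, -10, 18, 14, 37, 29, 49, 47]
  31 vs smaller child -30 at index 1, swap → [-30, 31, -28, -10, 18, 14, 37, 29, 49, 47]
  31 vs smaller child -10 at index 3, swap → [-30, -10, -28, 31, 18, 14, 37, 29, 49, 47]
  31 vs smaller child 29 at index 7, swap → [-30, -10, -28, 29, 18, 14, 37, 31, 49, 47]
extract-min #4 returns -30:
  remove root -30; move last element 47 to root → [47, -10, -28, 29, 18, 14, 37, 31, 49]
  47 vs smaller child -28 at index 2, swap → [-28, -10, 47, 29, 18, 14, 37, 31, 49]
  47 vs smaller child 14 at index 5, swap → [-28, -10, 14, 29, 18, 47, 37, 31, 49]
extract-min #5 returns -28:
  remove root -28; move last element 49 to root → [49, -10, 14, 29, 18, 47, 37, 31]
  49 vs smaller child -10 at index 1, swap → [-10, 49, 14, 29, 18, 47, 37, 31]
  49 vs smaller child 18 at index 4, swap → [-10, 18, 14, 29, 49, 47, 37, 31]
extract-min #6 returns -10:
  remove root -10; move last element 31 to root → [31, 18, 14, 29, 49, 47, 37]
  31 vs smaller child 14 at index 2, swap → [14, 18, 31, 29, 49, 47, 37]

[14, 18, 31, 29, 49, 47, 37]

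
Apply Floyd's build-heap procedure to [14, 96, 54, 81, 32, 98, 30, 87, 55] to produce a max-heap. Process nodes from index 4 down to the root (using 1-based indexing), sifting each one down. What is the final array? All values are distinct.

[98, 96, 54, 87, 32, 14, 30, 81, 55]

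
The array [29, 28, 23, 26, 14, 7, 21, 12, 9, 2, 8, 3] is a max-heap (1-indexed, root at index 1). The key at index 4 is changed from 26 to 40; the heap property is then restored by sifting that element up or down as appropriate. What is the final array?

[40, 29, 23, 28, 14, 7, 21, 12, 9, 2, 8, 3]

set index 4 from 26 to 40 → [29, 28, 23, 40, 14, 7, 21, 12, 9, 2, 8, 3]
40 > parent 28 at index 2, swap → [29, 40, 23, 28, 14, 7, 21, 12, 9, 2, 8, 3]
40 > parent 29 at index 1, swap → [40, 29, 23, 28, 14, 7, 21, 12, 9, 2, 8, 3]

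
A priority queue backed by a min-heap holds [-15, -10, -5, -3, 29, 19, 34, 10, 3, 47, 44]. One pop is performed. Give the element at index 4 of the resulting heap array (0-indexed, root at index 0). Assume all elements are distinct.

29

remove root -15; move last element 44 to root → [44, -10, -5, -3, 29, 19, 34, 10, 3, 47]
44 vs smaller child -10 at index 1, swap → [-10, 44, -5, -3, 29, 19, 34, 10, 3, 47]
44 vs smaller child -3 at index 3, swap → [-10, -3, -5, 44, 29, 19, 34, 10, 3, 47]
44 vs smaller child 3 at index 8, swap → [-10, -3, -5, 3, 29, 19, 34, 10, 44, 47]
resulting array: [-10, -3, -5, 3, 29, 19, 34, 10, 44, 47]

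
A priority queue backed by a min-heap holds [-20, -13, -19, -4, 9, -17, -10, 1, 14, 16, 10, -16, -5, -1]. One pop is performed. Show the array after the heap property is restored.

remove root -20; move last element -1 to root → [-1, -13, -19, -4, 9, -17, -10, 1, 14, 16, 10, -16, -5]
-1 vs smaller child -19 at index 2, swap → [-19, -13, -1, -4, 9, -17, -10, 1, 14, 16, 10, -16, -5]
-1 vs smaller child -17 at index 5, swap → [-19, -13, -17, -4, 9, -1, -10, 1, 14, 16, 10, -16, -5]
-1 vs smaller child -16 at index 11, swap → [-19, -13, -17, -4, 9, -16, -10, 1, 14, 16, 10, -1, -5]

[-19, -13, -17, -4, 9, -16, -10, 1, 14, 16, 10, -1, -5]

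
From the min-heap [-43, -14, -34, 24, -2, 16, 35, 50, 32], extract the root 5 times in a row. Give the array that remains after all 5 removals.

[24, 35, 32, 50]

extract-min #1 returns -43:
  remove root -43; move last element 32 to root → [32, -14, -34, 24, -2, 16, 35, 50]
  32 vs smaller child -34 at index 2, swap → [-34, -14, 32, 24, -2, 16, 35, 50]
  32 vs smaller child 16 at index 5, swap → [-34, -14, 16, 24, -2, 32, 35, 50]
extract-min #2 returns -34:
  remove root -34; move last element 50 to root → [50, -14, 16, 24, -2, 32, 35]
  50 vs smaller child -14 at index 1, swap → [-14, 50, 16, 24, -2, 32, 35]
  50 vs smaller child -2 at index 4, swap → [-14, -2, 16, 24, 50, 32, 35]
extract-min #3 returns -14:
  remove root -14; move last element 35 to root → [35, -2, 16, 24, 50, 32]
  35 vs smaller child -2 at index 1, swap → [-2, 35, 16, 24, 50, 32]
  35 vs smaller child 24 at index 3, swap → [-2, 24, 16, 35, 50, 32]
extract-min #4 returns -2:
  remove root -2; move last element 32 to root → [32, 24, 16, 35, 50]
  32 vs smaller child 16 at index 2, swap → [16, 24, 32, 35, 50]
extract-min #5 returns 16:
  remove root 16; move last element 50 to root → [50, 24, 32, 35]
  50 vs smaller child 24 at index 1, swap → [24, 50, 32, 35]
  50 vs only child 35 at index 3, swap → [24, 35, 32, 50]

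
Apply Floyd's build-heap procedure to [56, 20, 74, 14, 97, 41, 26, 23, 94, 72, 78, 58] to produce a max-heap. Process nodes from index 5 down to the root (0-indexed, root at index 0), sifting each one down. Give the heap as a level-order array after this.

[97, 94, 74, 56, 78, 58, 26, 23, 14, 72, 20, 41]

sift down from index 5:
  41 vs only child 58 at index 11, swap → [56, 20, 74, 14, 97, 58, 26, 23, 94, 72, 78, 41]
sift down from index 4: already satisfies heap property
sift down from index 3:
  14 vs larger child 94 at index 8, swap → [56, 20, 74, 94, 97, 58, 26, 23, 14, 72, 78, 41]
sift down from index 2: already satisfies heap property
sift down from index 1:
  20 vs larger child 97 at index 4, swap → [56, 97, 74, 94, 20, 58, 26, 23, 14, 72, 78, 41]
  20 vs larger child 78 at index 10, swap → [56, 97, 74, 94, 78, 58, 26, 23, 14, 72, 20, 41]
sift down from index 0:
  56 vs larger child 97 at index 1, swap → [97, 56, 74, 94, 78, 58, 26, 23, 14, 72, 20, 41]
  56 vs larger child 94 at index 3, swap → [97, 94, 74, 56, 78, 58, 26, 23, 14, 72, 20, 41]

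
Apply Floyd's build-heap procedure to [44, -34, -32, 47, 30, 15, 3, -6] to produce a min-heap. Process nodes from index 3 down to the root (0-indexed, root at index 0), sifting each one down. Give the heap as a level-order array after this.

[-34, -6, -32, 44, 30, 15, 3, 47]

sift down from index 3:
  47 vs only child -6 at index 7, swap → [44, -34, -32, -6, 30, 15, 3, 47]
sift down from index 2: already satisfies heap property
sift down from index 1: already satisfies heap property
sift down from index 0:
  44 vs smaller child -34 at index 1, swap → [-34, 44, -32, -6, 30, 15, 3, 47]
  44 vs smaller child -6 at index 3, swap → [-34, -6, -32, 44, 30, 15, 3, 47]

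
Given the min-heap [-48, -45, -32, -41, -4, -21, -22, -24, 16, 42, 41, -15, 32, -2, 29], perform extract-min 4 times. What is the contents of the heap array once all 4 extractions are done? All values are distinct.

extract-min #1 returns -48:
  remove root -48; move last element 29 to root → [29, -45, -32, -41, -4, -21, -22, -24, 16, 42, 41, -15, 32, -2]
  29 vs smaller child -45 at index 1, swap → [-45, 29, -32, -41, -4, -21, -22, -24, 16, 42, 41, -15, 32, -2]
  29 vs smaller child -41 at index 3, swap → [-45, -41, -32, 29, -4, -21, -22, -24, 16, 42, 41, -15, 32, -2]
  29 vs smaller child -24 at index 7, swap → [-45, -41, -32, -24, -4, -21, -22, 29, 16, 42, 41, -15, 32, -2]
extract-min #2 returns -45:
  remove root -45; move last element -2 to root → [-2, -41, -32, -24, -4, -21, -22, 29, 16, 42, 41, -15, 32]
  -2 vs smaller child -41 at index 1, swap → [-41, -2, -32, -24, -4, -21, -22, 29, 16, 42, 41, -15, 32]
  -2 vs smaller child -24 at index 3, swap → [-41, -24, -32, -2, -4, -21, -22, 29, 16, 42, 41, -15, 32]
extract-min #3 returns -41:
  remove root -41; move last element 32 to root → [32, -24, -32, -2, -4, -21, -22, 29, 16, 42, 41, -15]
  32 vs smaller child -32 at index 2, swap → [-32, -24, 32, -2, -4, -21, -22, 29, 16, 42, 41, -15]
  32 vs smaller child -22 at index 6, swap → [-32, -24, -22, -2, -4, -21, 32, 29, 16, 42, 41, -15]
extract-min #4 returns -32:
  remove root -32; move last element -15 to root → [-15, -24, -22, -2, -4, -21, 32, 29, 16, 42, 41]
  -15 vs smaller child -24 at index 1, swap → [-24, -15, -22, -2, -4, -21, 32, 29, 16, 42, 41]

[-24, -15, -22, -2, -4, -21, 32, 29, 16, 42, 41]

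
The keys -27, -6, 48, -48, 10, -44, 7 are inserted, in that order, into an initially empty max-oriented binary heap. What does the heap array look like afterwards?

[48, 10, 7, -48, -27, -44, -6]

Insert -27:
  append -27 at index 0 → [-27] (no swap needed)
Insert -6:
  append -6 at index 1 → [-27, -6]
  -6 > parent -27 at index 0, swap → [-6, -27]
Insert 48:
  append 48 at index 2 → [-6, -27, 48]
  48 > parent -6 at index 0, swap → [48, -27, -6]
Insert -48:
  append -48 at index 3 → [48, -27, -6, -48] (no swap needed)
Insert 10:
  append 10 at index 4 → [48, -27, -6, -48, 10]
  10 > parent -27 at index 1, swap → [48, 10, -6, -48, -27]
Insert -44:
  append -44 at index 5 → [48, 10, -6, -48, -27, -44] (no swap needed)
Insert 7:
  append 7 at index 6 → [48, 10, -6, -48, -27, -44, 7]
  7 > parent -6 at index 2, swap → [48, 10, 7, -48, -27, -44, -6]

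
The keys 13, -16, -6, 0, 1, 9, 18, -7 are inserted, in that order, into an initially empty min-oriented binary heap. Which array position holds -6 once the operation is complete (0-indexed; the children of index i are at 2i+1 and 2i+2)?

2

Insert 13:
  append 13 at index 0 → [13] (no swap needed)
Insert -16:
  append -16 at index 1 → [13, -16]
  -16 < parent 13 at index 0, swap → [-16, 13]
Insert -6:
  append -6 at index 2 → [-16, 13, -6] (no swap needed)
Insert 0:
  append 0 at index 3 → [-16, 13, -6, 0]
  0 < parent 13 at index 1, swap → [-16, 0, -6, 13]
Insert 1:
  append 1 at index 4 → [-16, 0, -6, 13, 1] (no swap needed)
Insert 9:
  append 9 at index 5 → [-16, 0, -6, 13, 1, 9] (no swap needed)
Insert 18:
  append 18 at index 6 → [-16, 0, -6, 13, 1, 9, 18] (no swap needed)
Insert -7:
  append -7 at index 7 → [-16, 0, -6, 13, 1, 9, 18, -7]
  -7 < parent 13 at index 3, swap → [-16, 0, -6, -7, 1, 9, 18, 13]
  -7 < parent 0 at index 1, swap → [-16, -7, -6, 0, 1, 9, 18, 13]
resulting array: [-16, -7, -6, 0, 1, 9, 18, 13]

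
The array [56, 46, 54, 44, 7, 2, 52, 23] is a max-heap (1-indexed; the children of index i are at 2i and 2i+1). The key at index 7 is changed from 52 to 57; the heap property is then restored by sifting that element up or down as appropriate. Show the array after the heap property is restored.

set index 7 from 52 to 57 → [56, 46, 54, 44, 7, 2, 57, 23]
57 > parent 54 at index 3, swap → [56, 46, 57, 44, 7, 2, 54, 23]
57 > parent 56 at index 1, swap → [57, 46, 56, 44, 7, 2, 54, 23]

[57, 46, 56, 44, 7, 2, 54, 23]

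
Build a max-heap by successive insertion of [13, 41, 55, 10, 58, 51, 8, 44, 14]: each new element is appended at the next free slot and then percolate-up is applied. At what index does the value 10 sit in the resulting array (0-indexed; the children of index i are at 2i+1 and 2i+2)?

Insert 13:
  append 13 at index 0 → [13] (no swap needed)
Insert 41:
  append 41 at index 1 → [13, 41]
  41 > parent 13 at index 0, swap → [41, 13]
Insert 55:
  append 55 at index 2 → [41, 13, 55]
  55 > parent 41 at index 0, swap → [55, 13, 41]
Insert 10:
  append 10 at index 3 → [55, 13, 41, 10] (no swap needed)
Insert 58:
  append 58 at index 4 → [55, 13, 41, 10, 58]
  58 > parent 13 at index 1, swap → [55, 58, 41, 10, 13]
  58 > parent 55 at index 0, swap → [58, 55, 41, 10, 13]
Insert 51:
  append 51 at index 5 → [58, 55, 41, 10, 13, 51]
  51 > parent 41 at index 2, swap → [58, 55, 51, 10, 13, 41]
Insert 8:
  append 8 at index 6 → [58, 55, 51, 10, 13, 41, 8] (no swap needed)
Insert 44:
  append 44 at index 7 → [58, 55, 51, 10, 13, 41, 8, 44]
  44 > parent 10 at index 3, swap → [58, 55, 51, 44, 13, 41, 8, 10]
Insert 14:
  append 14 at index 8 → [58, 55, 51, 44, 13, 41, 8, 10, 14] (no swap needed)
resulting array: [58, 55, 51, 44, 13, 41, 8, 10, 14]

7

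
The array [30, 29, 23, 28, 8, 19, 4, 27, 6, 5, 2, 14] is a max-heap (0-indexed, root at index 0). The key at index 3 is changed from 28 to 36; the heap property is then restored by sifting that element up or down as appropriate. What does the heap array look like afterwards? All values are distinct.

set index 3 from 28 to 36 → [30, 29, 23, 36, 8, 19, 4, 27, 6, 5, 2, 14]
36 > parent 29 at index 1, swap → [30, 36, 23, 29, 8, 19, 4, 27, 6, 5, 2, 14]
36 > parent 30 at index 0, swap → [36, 30, 23, 29, 8, 19, 4, 27, 6, 5, 2, 14]

[36, 30, 23, 29, 8, 19, 4, 27, 6, 5, 2, 14]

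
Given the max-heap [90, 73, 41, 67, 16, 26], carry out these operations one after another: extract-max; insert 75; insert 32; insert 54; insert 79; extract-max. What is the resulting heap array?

[75, 67, 73, 54, 16, 41, 32, 26]

extract-max → returns 90:
  remove root 90; move last element 26 to root → [26, 73, 41, 67, 16]
  26 vs larger child 73 at index 1, swap → [73, 26, 41, 67, 16]
  26 vs larger child 67 at index 3, swap → [73, 67, 41, 26, 16]
insert 75:
  append 75 at index 5 → [73, 67, 41, 26, 16, 75]
  75 > parent 41 at index 2, swap → [73, 67, 75, 26, 16, 41]
  75 > parent 73 at index 0, swap → [75, 67, 73, 26, 16, 41]
insert 32:
  append 32 at index 6 → [75, 67, 73, 26, 16, 41, 32] (no swap needed)
insert 54:
  append 54 at index 7 → [75, 67, 73, 26, 16, 41, 32, 54]
  54 > parent 26 at index 3, swap → [75, 67, 73, 54, 16, 41, 32, 26]
insert 79:
  append 79 at index 8 → [75, 67, 73, 54, 16, 41, 32, 26, 79]
  79 > parent 54 at index 3, swap → [75, 67, 73, 79, 16, 41, 32, 26, 54]
  79 > parent 67 at index 1, swap → [75, 79, 73, 67, 16, 41, 32, 26, 54]
  79 > parent 75 at index 0, swap → [79, 75, 73, 67, 16, 41, 32, 26, 54]
extract-max → returns 79:
  remove root 79; move last element 54 to root → [54, 75, 73, 67, 16, 41, 32, 26]
  54 vs larger child 75 at index 1, swap → [75, 54, 73, 67, 16, 41, 32, 26]
  54 vs larger child 67 at index 3, swap → [75, 67, 73, 54, 16, 41, 32, 26]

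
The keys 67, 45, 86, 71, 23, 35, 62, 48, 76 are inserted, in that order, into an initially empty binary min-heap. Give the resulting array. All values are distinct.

[23, 45, 35, 48, 67, 86, 62, 71, 76]

Insert 67:
  append 67 at index 0 → [67] (no swap needed)
Insert 45:
  append 45 at index 1 → [67, 45]
  45 < parent 67 at index 0, swap → [45, 67]
Insert 86:
  append 86 at index 2 → [45, 67, 86] (no swap needed)
Insert 71:
  append 71 at index 3 → [45, 67, 86, 71] (no swap needed)
Insert 23:
  append 23 at index 4 → [45, 67, 86, 71, 23]
  23 < parent 67 at index 1, swap → [45, 23, 86, 71, 67]
  23 < parent 45 at index 0, swap → [23, 45, 86, 71, 67]
Insert 35:
  append 35 at index 5 → [23, 45, 86, 71, 67, 35]
  35 < parent 86 at index 2, swap → [23, 45, 35, 71, 67, 86]
Insert 62:
  append 62 at index 6 → [23, 45, 35, 71, 67, 86, 62] (no swap needed)
Insert 48:
  append 48 at index 7 → [23, 45, 35, 71, 67, 86, 62, 48]
  48 < parent 71 at index 3, swap → [23, 45, 35, 48, 67, 86, 62, 71]
Insert 76:
  append 76 at index 8 → [23, 45, 35, 48, 67, 86, 62, 71, 76] (no swap needed)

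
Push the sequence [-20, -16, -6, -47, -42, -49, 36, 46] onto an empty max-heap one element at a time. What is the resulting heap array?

Insert -20:
  append -20 at index 0 → [-20] (no swap needed)
Insert -16:
  append -16 at index 1 → [-20, -16]
  -16 > parent -20 at index 0, swap → [-16, -20]
Insert -6:
  append -6 at index 2 → [-16, -20, -6]
  -6 > parent -16 at index 0, swap → [-6, -20, -16]
Insert -47:
  append -47 at index 3 → [-6, -20, -16, -47] (no swap needed)
Insert -42:
  append -42 at index 4 → [-6, -20, -16, -47, -42] (no swap needed)
Insert -49:
  append -49 at index 5 → [-6, -20, -16, -47, -42, -49] (no swap needed)
Insert 36:
  append 36 at index 6 → [-6, -20, -16, -47, -42, -49, 36]
  36 > parent -16 at index 2, swap → [-6, -20, 36, -47, -42, -49, -16]
  36 > parent -6 at index 0, swap → [36, -20, -6, -47, -42, -49, -16]
Insert 46:
  append 46 at index 7 → [36, -20, -6, -47, -42, -49, -16, 46]
  46 > parent -47 at index 3, swap → [36, -20, -6, 46, -42, -49, -16, -47]
  46 > parent -20 at index 1, swap → [36, 46, -6, -20, -42, -49, -16, -47]
  46 > parent 36 at index 0, swap → [46, 36, -6, -20, -42, -49, -16, -47]

[46, 36, -6, -20, -42, -49, -16, -47]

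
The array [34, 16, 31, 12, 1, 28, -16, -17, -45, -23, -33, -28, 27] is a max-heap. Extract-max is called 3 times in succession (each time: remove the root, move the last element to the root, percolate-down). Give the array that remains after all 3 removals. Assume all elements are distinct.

[27, 16, -16, 12, 1, -28, -33, -17, -45, -23]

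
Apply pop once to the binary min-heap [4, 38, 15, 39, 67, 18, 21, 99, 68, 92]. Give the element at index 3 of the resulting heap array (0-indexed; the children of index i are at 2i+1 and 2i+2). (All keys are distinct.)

remove root 4; move last element 92 to root → [92, 38, 15, 39, 67, 18, 21, 99, 68]
92 vs smaller child 15 at index 2, swap → [15, 38, 92, 39, 67, 18, 21, 99, 68]
92 vs smaller child 18 at index 5, swap → [15, 38, 18, 39, 67, 92, 21, 99, 68]
resulting array: [15, 38, 18, 39, 67, 92, 21, 99, 68]

39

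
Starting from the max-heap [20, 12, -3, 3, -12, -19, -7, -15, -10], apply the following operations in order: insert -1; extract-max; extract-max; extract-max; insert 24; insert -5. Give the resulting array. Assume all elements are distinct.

insert -1:
  append -1 at index 9 → [20, 12, -3, 3, -12, -19, -7, -15, -10, -1]
  -1 > parent -12 at index 4, swap → [20, 12, -3, 3, -1, -19, -7, -15, -10, -12]
extract-max → returns 20:
  remove root 20; move last element -12 to root → [-12, 12, -3, 3, -1, -19, -7, -15, -10]
  -12 vs larger child 12 at index 1, swap → [12, -12, -3, 3, -1, -19, -7, -15, -10]
  -12 vs larger child 3 at index 3, swap → [12, 3, -3, -12, -1, -19, -7, -15, -10]
  -12 vs larger child -10 at index 8, swap → [12, 3, -3, -10, -1, -19, -7, -15, -12]
extract-max → returns 12:
  remove root 12; move last element -12 to root → [-12, 3, -3, -10, -1, -19, -7, -15]
  -12 vs larger child 3 at index 1, swap → [3, -12, -3, -10, -1, -19, -7, -15]
  -12 vs larger child -1 at index 4, swap → [3, -1, -3, -10, -12, -19, -7, -15]
extract-max → returns 3:
  remove root 3; move last element -15 to root → [-15, -1, -3, -10, -12, -19, -7]
  -15 vs larger child -1 at index 1, swap → [-1, -15, -3, -10, -12, -19, -7]
  -15 vs larger child -10 at index 3, swap → [-1, -10, -3, -15, -12, -19, -7]
insert 24:
  append 24 at index 7 → [-1, -10, -3, -15, -12, -19, -7, 24]
  24 > parent -15 at index 3, swap → [-1, -10, -3, 24, -12, -19, -7, -15]
  24 > parent -10 at index 1, swap → [-1, 24, -3, -10, -12, -19, -7, -15]
  24 > parent -1 at index 0, swap → [24, -1, -3, -10, -12, -19, -7, -15]
insert -5:
  append -5 at index 8 → [24, -1, -3, -10, -12, -19, -7, -15, -5]
  -5 > parent -10 at index 3, swap → [24, -1, -3, -5, -12, -19, -7, -15, -10]

[24, -1, -3, -5, -12, -19, -7, -15, -10]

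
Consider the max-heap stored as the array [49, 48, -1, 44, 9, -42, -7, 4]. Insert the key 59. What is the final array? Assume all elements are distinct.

[59, 49, -1, 48, 9, -42, -7, 4, 44]

append 59 at index 8 → [49, 48, -1, 44, 9, -42, -7, 4, 59]
59 > parent 44 at index 3, swap → [49, 48, -1, 59, 9, -42, -7, 4, 44]
59 > parent 48 at index 1, swap → [49, 59, -1, 48, 9, -42, -7, 4, 44]
59 > parent 49 at index 0, swap → [59, 49, -1, 48, 9, -42, -7, 4, 44]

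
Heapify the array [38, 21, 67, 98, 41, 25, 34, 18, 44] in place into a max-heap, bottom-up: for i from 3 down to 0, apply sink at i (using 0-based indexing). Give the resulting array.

sift down from index 3: already satisfies heap property
sift down from index 2: already satisfies heap property
sift down from index 1:
  21 vs larger child 98 at index 3, swap → [38, 98, 67, 21, 41, 25, 34, 18, 44]
  21 vs larger child 44 at index 8, swap → [38, 98, 67, 44, 41, 25, 34, 18, 21]
sift down from index 0:
  38 vs larger child 98 at index 1, swap → [98, 38, 67, 44, 41, 25, 34, 18, 21]
  38 vs larger child 44 at index 3, swap → [98, 44, 67, 38, 41, 25, 34, 18, 21]

[98, 44, 67, 38, 41, 25, 34, 18, 21]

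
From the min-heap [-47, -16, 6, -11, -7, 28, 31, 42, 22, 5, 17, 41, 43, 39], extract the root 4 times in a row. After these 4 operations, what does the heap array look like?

[5, 17, 6, 22, 41, 28, 31, 42, 39, 43]

extract-min #1 returns -47:
  remove root -47; move last element 39 to root → [39, -16, 6, -11, -7, 28, 31, 42, 22, 5, 17, 41, 43]
  39 vs smaller child -16 at index 1, swap → [-16, 39, 6, -11, -7, 28, 31, 42, 22, 5, 17, 41, 43]
  39 vs smaller child -11 at index 3, swap → [-16, -11, 6, 39, -7, 28, 31, 42, 22, 5, 17, 41, 43]
  39 vs smaller child 22 at index 8, swap → [-16, -11, 6, 22, -7, 28, 31, 42, 39, 5, 17, 41, 43]
extract-min #2 returns -16:
  remove root -16; move last element 43 to root → [43, -11, 6, 22, -7, 28, 31, 42, 39, 5, 17, 41]
  43 vs smaller child -11 at index 1, swap → [-11, 43, 6, 22, -7, 28, 31, 42, 39, 5, 17, 41]
  43 vs smaller child -7 at index 4, swap → [-11, -7, 6, 22, 43, 28, 31, 42, 39, 5, 17, 41]
  43 vs smaller child 5 at index 9, swap → [-11, -7, 6, 22, 5, 28, 31, 42, 39, 43, 17, 41]
extract-min #3 returns -11:
  remove root -11; move last element 41 to root → [41, -7, 6, 22, 5, 28, 31, 42, 39, 43, 17]
  41 vs smaller child -7 at index 1, swap → [-7, 41, 6, 22, 5, 28, 31, 42, 39, 43, 17]
  41 vs smaller child 5 at index 4, swap → [-7, 5, 6, 22, 41, 28, 31, 42, 39, 43, 17]
  41 vs smaller child 17 at index 10, swap → [-7, 5, 6, 22, 17, 28, 31, 42, 39, 43, 41]
extract-min #4 returns -7:
  remove root -7; move last element 41 to root → [41, 5, 6, 22, 17, 28, 31, 42, 39, 43]
  41 vs smaller child 5 at index 1, swap → [5, 41, 6, 22, 17, 28, 31, 42, 39, 43]
  41 vs smaller child 17 at index 4, swap → [5, 17, 6, 22, 41, 28, 31, 42, 39, 43]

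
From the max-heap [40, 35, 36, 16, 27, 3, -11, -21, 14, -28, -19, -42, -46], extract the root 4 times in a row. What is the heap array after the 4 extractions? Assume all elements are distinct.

extract-max #1 returns 40:
  remove root 40; move last element -46 to root → [-46, 35, 36, 16, 27, 3, -11, -21, 14, -28, -19, -42]
  -46 vs larger child 36 at index 2, swap → [36, 35, -46, 16, 27, 3, -11, -21, 14, -28, -19, -42]
  -46 vs larger child 3 at index 5, swap → [36, 35, 3, 16, 27, -46, -11, -21, 14, -28, -19, -42]
  -46 vs only child -42 at index 11, swap → [36, 35, 3, 16, 27, -42, -11, -21, 14, -28, -19, -46]
extract-max #2 returns 36:
  remove root 36; move last element -46 to root → [-46, 35, 3, 16, 27, -42, -11, -21, 14, -28, -19]
  -46 vs larger child 35 at index 1, swap → [35, -46, 3, 16, 27, -42, -11, -21, 14, -28, -19]
  -46 vs larger child 27 at index 4, swap → [35, 27, 3, 16, -46, -42, -11, -21, 14, -28, -19]
  -46 vs larger child -19 at index 10, swap → [35, 27, 3, 16, -19, -42, -11, -21, 14, -28, -46]
extract-max #3 returns 35:
  remove root 35; move last element -46 to root → [-46, 27, 3, 16, -19, -42, -11, -21, 14, -28]
  -46 vs larger child 27 at index 1, swap → [27, -46, 3, 16, -19, -42, -11, -21, 14, -28]
  -46 vs larger child 16 at index 3, swap → [27, 16, 3, -46, -19, -42, -11, -21, 14, -28]
  -46 vs larger child 14 at index 8, swap → [27, 16, 3, 14, -19, -42, -11, -21, -46, -28]
extract-max #4 returns 27:
  remove root 27; move last element -28 to root → [-28, 16, 3, 14, -19, -42, -11, -21, -46]
  -28 vs larger child 16 at index 1, swap → [16, -28, 3, 14, -19, -42, -11, -21, -46]
  -28 vs larger child 14 at index 3, swap → [16, 14, 3, -28, -19, -42, -11, -21, -46]
  -28 vs larger child -21 at index 7, swap → [16, 14, 3, -21, -19, -42, -11, -28, -46]

[16, 14, 3, -21, -19, -42, -11, -28, -46]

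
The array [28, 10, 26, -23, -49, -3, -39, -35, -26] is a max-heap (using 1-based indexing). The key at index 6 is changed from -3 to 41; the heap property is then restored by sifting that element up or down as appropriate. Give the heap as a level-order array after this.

[41, 10, 28, -23, -49, 26, -39, -35, -26]

set index 6 from -3 to 41 → [28, 10, 26, -23, -49, 41, -39, -35, -26]
41 > parent 26 at index 3, swap → [28, 10, 41, -23, -49, 26, -39, -35, -26]
41 > parent 28 at index 1, swap → [41, 10, 28, -23, -49, 26, -39, -35, -26]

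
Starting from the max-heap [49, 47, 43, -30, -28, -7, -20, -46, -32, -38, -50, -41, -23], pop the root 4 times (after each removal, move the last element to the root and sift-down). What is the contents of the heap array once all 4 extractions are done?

extract-max #1 returns 49:
  remove root 49; move last element -23 to root → [-23, 47, 43, -30, -28, -7, -20, -46, -32, -38, -50, -41]
  -23 vs larger child 47 at index 1, swap → [47, -23, 43, -30, -28, -7, -20, -46, -32, -38, -50, -41]
extract-max #2 returns 47:
  remove root 47; move last element -41 to root → [-41, -23, 43, -30, -28, -7, -20, -46, -32, -38, -50]
  -41 vs larger child 43 at index 2, swap → [43, -23, -41, -30, -28, -7, -20, -46, -32, -38, -50]
  -41 vs larger child -7 at index 5, swap → [43, -23, -7, -30, -28, -41, -20, -46, -32, -38, -50]
extract-max #3 returns 43:
  remove root 43; move last element -50 to root → [-50, -23, -7, -30, -28, -41, -20, -46, -32, -38]
  -50 vs larger child -7 at index 2, swap → [-7, -23, -50, -30, -28, -41, -20, -46, -32, -38]
  -50 vs larger child -20 at index 6, swap → [-7, -23, -20, -30, -28, -41, -50, -46, -32, -38]
extract-max #4 returns -7:
  remove root -7; move last element -38 to root → [-38, -23, -20, -30, -28, -41, -50, -46, -32]
  -38 vs larger child -20 at index 2, swap → [-20, -23, -38, -30, -28, -41, -50, -46, -32]

[-20, -23, -38, -30, -28, -41, -50, -46, -32]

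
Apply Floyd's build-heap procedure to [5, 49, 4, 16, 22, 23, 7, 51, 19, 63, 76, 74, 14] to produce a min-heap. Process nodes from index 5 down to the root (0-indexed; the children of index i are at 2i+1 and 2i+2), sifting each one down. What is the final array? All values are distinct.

sift down from index 5:
  23 vs smaller child 14 at index 12, swap → [5, 49, 4, 16, 22, 14, 7, 51, 19, 63, 76, 74, 23]
sift down from index 4: already satisfies heap property
sift down from index 3: already satisfies heap property
sift down from index 2: already satisfies heap property
sift down from index 1:
  49 vs smaller child 16 at index 3, swap → [5, 16, 4, 49, 22, 14, 7, 51, 19, 63, 76, 74, 23]
  49 vs smaller child 19 at index 8, swap → [5, 16, 4, 19, 22, 14, 7, 51, 49, 63, 76, 74, 23]
sift down from index 0:
  5 vs smaller child 4 at index 2, swap → [4, 16, 5, 19, 22, 14, 7, 51, 49, 63, 76, 74, 23]

[4, 16, 5, 19, 22, 14, 7, 51, 49, 63, 76, 74, 23]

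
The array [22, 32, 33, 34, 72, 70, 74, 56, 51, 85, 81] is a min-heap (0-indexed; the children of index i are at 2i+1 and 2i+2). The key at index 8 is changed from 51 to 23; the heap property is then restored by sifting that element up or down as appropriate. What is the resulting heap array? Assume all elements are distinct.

set index 8 from 51 to 23 → [22, 32, 33, 34, 72, 70, 74, 56, 23, 85, 81]
23 < parent 34 at index 3, swap → [22, 32, 33, 23, 72, 70, 74, 56, 34, 85, 81]
23 < parent 32 at index 1, swap → [22, 23, 33, 32, 72, 70, 74, 56, 34, 85, 81]

[22, 23, 33, 32, 72, 70, 74, 56, 34, 85, 81]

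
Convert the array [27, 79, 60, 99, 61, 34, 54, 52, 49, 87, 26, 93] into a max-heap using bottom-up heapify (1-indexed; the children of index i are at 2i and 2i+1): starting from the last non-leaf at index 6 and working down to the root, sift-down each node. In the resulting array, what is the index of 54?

7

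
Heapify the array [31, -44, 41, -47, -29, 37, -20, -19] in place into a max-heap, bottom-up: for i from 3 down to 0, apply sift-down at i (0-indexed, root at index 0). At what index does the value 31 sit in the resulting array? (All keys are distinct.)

5

sift down from index 3:
  -47 vs only child -19 at index 7, swap → [31, -44, 41, -19, -29, 37, -20, -47]
sift down from index 2: already satisfies heap property
sift down from index 1:
  -44 vs larger child -19 at index 3, swap → [31, -19, 41, -44, -29, 37, -20, -47]
sift down from index 0:
  31 vs larger child 41 at index 2, swap → [41, -19, 31, -44, -29, 37, -20, -47]
  31 vs larger child 37 at index 5, swap → [41, -19, 37, -44, -29, 31, -20, -47]
resulting array: [41, -19, 37, -44, -29, 31, -20, -47]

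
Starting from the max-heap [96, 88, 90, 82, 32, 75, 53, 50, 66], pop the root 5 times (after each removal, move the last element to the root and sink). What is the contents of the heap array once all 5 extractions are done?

[66, 53, 32, 50]

extract-max #1 returns 96:
  remove root 96; move last element 66 to root → [66, 88, 90, 82, 32, 75, 53, 50]
  66 vs larger child 90 at index 2, swap → [90, 88, 66, 82, 32, 75, 53, 50]
  66 vs larger child 75 at index 5, swap → [90, 88, 75, 82, 32, 66, 53, 50]
extract-max #2 returns 90:
  remove root 90; move last element 50 to root → [50, 88, 75, 82, 32, 66, 53]
  50 vs larger child 88 at index 1, swap → [88, 50, 75, 82, 32, 66, 53]
  50 vs larger child 82 at index 3, swap → [88, 82, 75, 50, 32, 66, 53]
extract-max #3 returns 88:
  remove root 88; move last element 53 to root → [53, 82, 75, 50, 32, 66]
  53 vs larger child 82 at index 1, swap → [82, 53, 75, 50, 32, 66]
extract-max #4 returns 82:
  remove root 82; move last element 66 to root → [66, 53, 75, 50, 32]
  66 vs larger child 75 at index 2, swap → [75, 53, 66, 50, 32]
extract-max #5 returns 75:
  remove root 75; move last element 32 to root → [32, 53, 66, 50]
  32 vs larger child 66 at index 2, swap → [66, 53, 32, 50]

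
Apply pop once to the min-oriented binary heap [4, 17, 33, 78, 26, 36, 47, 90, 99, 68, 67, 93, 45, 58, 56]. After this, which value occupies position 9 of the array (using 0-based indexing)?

68

remove root 4; move last element 56 to root → [56, 17, 33, 78, 26, 36, 47, 90, 99, 68, 67, 93, 45, 58]
56 vs smaller child 17 at index 1, swap → [17, 56, 33, 78, 26, 36, 47, 90, 99, 68, 67, 93, 45, 58]
56 vs smaller child 26 at index 4, swap → [17, 26, 33, 78, 56, 36, 47, 90, 99, 68, 67, 93, 45, 58]
resulting array: [17, 26, 33, 78, 56, 36, 47, 90, 99, 68, 67, 93, 45, 58]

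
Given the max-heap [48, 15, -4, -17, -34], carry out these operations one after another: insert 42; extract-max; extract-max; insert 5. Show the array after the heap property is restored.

[15, 5, -4, -34, -17]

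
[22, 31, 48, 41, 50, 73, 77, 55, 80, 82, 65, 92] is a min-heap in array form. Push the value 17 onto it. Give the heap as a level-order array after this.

[17, 31, 22, 41, 50, 48, 77, 55, 80, 82, 65, 92, 73]

append 17 at index 12 → [22, 31, 48, 41, 50, 73, 77, 55, 80, 82, 65, 92, 17]
17 < parent 73 at index 5, swap → [22, 31, 48, 41, 50, 17, 77, 55, 80, 82, 65, 92, 73]
17 < parent 48 at index 2, swap → [22, 31, 17, 41, 50, 48, 77, 55, 80, 82, 65, 92, 73]
17 < parent 22 at index 0, swap → [17, 31, 22, 41, 50, 48, 77, 55, 80, 82, 65, 92, 73]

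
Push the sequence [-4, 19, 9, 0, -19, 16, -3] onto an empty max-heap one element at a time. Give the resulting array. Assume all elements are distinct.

[19, 0, 16, -4, -19, 9, -3]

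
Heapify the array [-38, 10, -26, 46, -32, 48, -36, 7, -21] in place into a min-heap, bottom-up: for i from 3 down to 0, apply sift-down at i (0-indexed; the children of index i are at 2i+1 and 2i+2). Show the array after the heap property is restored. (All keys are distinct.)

[-38, -32, -36, -21, 10, 48, -26, 7, 46]

sift down from index 3:
  46 vs smaller child -21 at index 8, swap → [-38, 10, -26, -21, -32, 48, -36, 7, 46]
sift down from index 2:
  -26 vs smaller child -36 at index 6, swap → [-38, 10, -36, -21, -32, 48, -26, 7, 46]
sift down from index 1:
  10 vs smaller child -32 at index 4, swap → [-38, -32, -36, -21, 10, 48, -26, 7, 46]
sift down from index 0: already satisfies heap property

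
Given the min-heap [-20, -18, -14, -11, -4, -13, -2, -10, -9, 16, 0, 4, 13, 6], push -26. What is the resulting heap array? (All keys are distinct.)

[-26, -18, -20, -11, -4, -13, -14, -10, -9, 16, 0, 4, 13, 6, -2]

append -26 at index 14 → [-20, -18, -14, -11, -4, -13, -2, -10, -9, 16, 0, 4, 13, 6, -26]
-26 < parent -2 at index 6, swap → [-20, -18, -14, -11, -4, -13, -26, -10, -9, 16, 0, 4, 13, 6, -2]
-26 < parent -14 at index 2, swap → [-20, -18, -26, -11, -4, -13, -14, -10, -9, 16, 0, 4, 13, 6, -2]
-26 < parent -20 at index 0, swap → [-26, -18, -20, -11, -4, -13, -14, -10, -9, 16, 0, 4, 13, 6, -2]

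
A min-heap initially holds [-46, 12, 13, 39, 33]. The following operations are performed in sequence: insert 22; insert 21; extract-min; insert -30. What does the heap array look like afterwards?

[-30, 21, 12, 39, 33, 22, 13]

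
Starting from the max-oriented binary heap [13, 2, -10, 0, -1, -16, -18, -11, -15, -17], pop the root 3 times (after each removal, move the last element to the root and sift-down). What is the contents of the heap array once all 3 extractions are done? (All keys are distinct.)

extract-max #1 returns 13:
  remove root 13; move last element -17 to root → [-17, 2, -10, 0, -1, -16, -18, -11, -15]
  -17 vs larger child 2 at index 1, swap → [2, -17, -10, 0, -1, -16, -18, -11, -15]
  -17 vs larger child 0 at index 3, swap → [2, 0, -10, -17, -1, -16, -18, -11, -15]
  -17 vs larger child -11 at index 7, swap → [2, 0, -10, -11, -1, -16, -18, -17, -15]
extract-max #2 returns 2:
  remove root 2; move last element -15 to root → [-15, 0, -10, -11, -1, -16, -18, -17]
  -15 vs larger child 0 at index 1, swap → [0, -15, -10, -11, -1, -16, -18, -17]
  -15 vs larger child -1 at index 4, swap → [0, -1, -10, -11, -15, -16, -18, -17]
extract-max #3 returns 0:
  remove root 0; move last element -17 to root → [-17, -1, -10, -11, -15, -16, -18]
  -17 vs larger child -1 at index 1, swap → [-1, -17, -10, -11, -15, -16, -18]
  -17 vs larger child -11 at index 3, swap → [-1, -11, -10, -17, -15, -16, -18]

[-1, -11, -10, -17, -15, -16, -18]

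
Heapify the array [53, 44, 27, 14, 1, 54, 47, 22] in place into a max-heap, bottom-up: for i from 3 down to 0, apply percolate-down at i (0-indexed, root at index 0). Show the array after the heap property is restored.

sift down from index 3:
  14 vs only child 22 at index 7, swap → [53, 44, 27, 22, 1, 54, 47, 14]
sift down from index 2:
  27 vs larger child 54 at index 5, swap → [53, 44, 54, 22, 1, 27, 47, 14]
sift down from index 1: already satisfies heap property
sift down from index 0:
  53 vs larger child 54 at index 2, swap → [54, 44, 53, 22, 1, 27, 47, 14]

[54, 44, 53, 22, 1, 27, 47, 14]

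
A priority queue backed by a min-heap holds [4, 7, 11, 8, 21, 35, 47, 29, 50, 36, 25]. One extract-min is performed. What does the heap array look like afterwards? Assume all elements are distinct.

[7, 8, 11, 25, 21, 35, 47, 29, 50, 36]

remove root 4; move last element 25 to root → [25, 7, 11, 8, 21, 35, 47, 29, 50, 36]
25 vs smaller child 7 at index 1, swap → [7, 25, 11, 8, 21, 35, 47, 29, 50, 36]
25 vs smaller child 8 at index 3, swap → [7, 8, 11, 25, 21, 35, 47, 29, 50, 36]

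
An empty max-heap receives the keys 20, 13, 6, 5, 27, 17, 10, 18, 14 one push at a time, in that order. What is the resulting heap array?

[27, 20, 17, 18, 13, 6, 10, 5, 14]

Insert 20:
  append 20 at index 0 → [20] (no swap needed)
Insert 13:
  append 13 at index 1 → [20, 13] (no swap needed)
Insert 6:
  append 6 at index 2 → [20, 13, 6] (no swap needed)
Insert 5:
  append 5 at index 3 → [20, 13, 6, 5] (no swap needed)
Insert 27:
  append 27 at index 4 → [20, 13, 6, 5, 27]
  27 > parent 13 at index 1, swap → [20, 27, 6, 5, 13]
  27 > parent 20 at index 0, swap → [27, 20, 6, 5, 13]
Insert 17:
  append 17 at index 5 → [27, 20, 6, 5, 13, 17]
  17 > parent 6 at index 2, swap → [27, 20, 17, 5, 13, 6]
Insert 10:
  append 10 at index 6 → [27, 20, 17, 5, 13, 6, 10] (no swap needed)
Insert 18:
  append 18 at index 7 → [27, 20, 17, 5, 13, 6, 10, 18]
  18 > parent 5 at index 3, swap → [27, 20, 17, 18, 13, 6, 10, 5]
Insert 14:
  append 14 at index 8 → [27, 20, 17, 18, 13, 6, 10, 5, 14] (no swap needed)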